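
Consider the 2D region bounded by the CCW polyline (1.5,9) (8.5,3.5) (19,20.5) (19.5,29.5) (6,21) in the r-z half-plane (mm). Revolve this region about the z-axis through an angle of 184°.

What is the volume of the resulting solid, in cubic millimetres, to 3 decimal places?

Volume = 7780.701 mm³

Profile (r,z), 5 vertices: (1.5,9) (8.5,3.5) (19,20.5) (19.5,29.5) (6,21)
edge 0: (1.5,9)→(8.5,3.5)  cross = 1.5·3.5 − 8.5·9 = -71.2500; (r_i+r_j)·cross = 10·-71.2500 = -712.5000
edge 1: (8.5,3.5)→(19,20.5)  cross = 8.5·20.5 − 19·3.5 = 107.7500; (r_i+r_j)·cross = 27.5·107.7500 = 2963.1250
edge 2: (19,20.5)→(19.5,29.5)  cross = 19·29.5 − 19.5·20.5 = 160.7500; (r_i+r_j)·cross = 38.5·160.7500 = 6188.8750
edge 3: (19.5,29.5)→(6,21)  cross = 19.5·21 − 6·29.5 = 232.5000; (r_i+r_j)·cross = 25.5·232.5000 = 5928.7500
edge 4: (6,21)→(1.5,9)  cross = 6·9 − 1.5·21 = 22.5000; (r_i+r_j)·cross = 7.5·22.5000 = 168.7500
Σcross = 452.2500 → A = |Σcross|/2 = 226.1250 mm²
Σ(r_i+r_j)·cross = 14537.0000 → first moment M = |Σ|/6 = 2422.8333
R_c = M/A = 2422.8333/226.1250 = 10.7146 mm
θ = 184° = 3.211406 rad
V = θ·R_c·A = 3.211406·10.7146·226.1250 = 7780.701 mm³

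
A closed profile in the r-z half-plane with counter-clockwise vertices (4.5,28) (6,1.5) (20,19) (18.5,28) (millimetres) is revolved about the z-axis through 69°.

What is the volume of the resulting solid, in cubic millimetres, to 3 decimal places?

Volume = 3519.324 mm³

Profile (r,z), 4 vertices: (4.5,28) (6,1.5) (20,19) (18.5,28)
edge 0: (4.5,28)→(6,1.5)  cross = 4.5·1.5 − 6·28 = -161.2500; (r_i+r_j)·cross = 10.5·-161.2500 = -1693.1250
edge 1: (6,1.5)→(20,19)  cross = 6·19 − 20·1.5 = 84.0000; (r_i+r_j)·cross = 26·84.0000 = 2184.0000
edge 2: (20,19)→(18.5,28)  cross = 20·28 − 18.5·19 = 208.5000; (r_i+r_j)·cross = 38.5·208.5000 = 8027.2500
edge 3: (18.5,28)→(4.5,28)  cross = 18.5·28 − 4.5·28 = 392.0000; (r_i+r_j)·cross = 23·392.0000 = 9016.0000
Σcross = 523.2500 → A = |Σcross|/2 = 261.6250 mm²
Σ(r_i+r_j)·cross = 17534.1250 → first moment M = |Σ|/6 = 2922.3542
R_c = M/A = 2922.3542/261.6250 = 11.1700 mm
θ = 69° = 1.204277 rad
V = θ·R_c·A = 1.204277·11.1700·261.6250 = 3519.324 mm³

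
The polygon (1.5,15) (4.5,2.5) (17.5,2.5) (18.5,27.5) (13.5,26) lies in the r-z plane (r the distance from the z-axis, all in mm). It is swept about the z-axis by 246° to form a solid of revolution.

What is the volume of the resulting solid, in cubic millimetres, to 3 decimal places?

Volume = 14688.813 mm³

Profile (r,z), 5 vertices: (1.5,15) (4.5,2.5) (17.5,2.5) (18.5,27.5) (13.5,26)
edge 0: (1.5,15)→(4.5,2.5)  cross = 1.5·2.5 − 4.5·15 = -63.7500; (r_i+r_j)·cross = 6·-63.7500 = -382.5000
edge 1: (4.5,2.5)→(17.5,2.5)  cross = 4.5·2.5 − 17.5·2.5 = -32.5000; (r_i+r_j)·cross = 22·-32.5000 = -715.0000
edge 2: (17.5,2.5)→(18.5,27.5)  cross = 17.5·27.5 − 18.5·2.5 = 435.0000; (r_i+r_j)·cross = 36·435.0000 = 15660.0000
edge 3: (18.5,27.5)→(13.5,26)  cross = 18.5·26 − 13.5·27.5 = 109.7500; (r_i+r_j)·cross = 32·109.7500 = 3512.0000
edge 4: (13.5,26)→(1.5,15)  cross = 13.5·15 − 1.5·26 = 163.5000; (r_i+r_j)·cross = 15·163.5000 = 2452.5000
Σcross = 612.0000 → A = |Σcross|/2 = 306.0000 mm²
Σ(r_i+r_j)·cross = 20527.0000 → first moment M = |Σ|/6 = 3421.1667
R_c = M/A = 3421.1667/306.0000 = 11.1803 mm
θ = 246° = 4.293510 rad
V = θ·R_c·A = 4.293510·11.1803·306.0000 = 14688.813 mm³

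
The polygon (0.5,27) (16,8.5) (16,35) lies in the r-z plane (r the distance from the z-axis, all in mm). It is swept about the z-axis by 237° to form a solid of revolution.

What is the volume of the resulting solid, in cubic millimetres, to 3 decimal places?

Profile (r,z), 3 vertices: (0.5,27) (16,8.5) (16,35)
edge 0: (0.5,27)→(16,8.5)  cross = 0.5·8.5 − 16·27 = -427.7500; (r_i+r_j)·cross = 16.5·-427.7500 = -7057.8750
edge 1: (16,8.5)→(16,35)  cross = 16·35 − 16·8.5 = 424.0000; (r_i+r_j)·cross = 32·424.0000 = 13568.0000
edge 2: (16,35)→(0.5,27)  cross = 16·27 − 0.5·35 = 414.5000; (r_i+r_j)·cross = 16.5·414.5000 = 6839.2500
Σcross = 410.7500 → A = |Σcross|/2 = 205.3750 mm²
Σ(r_i+r_j)·cross = 13349.3750 → first moment M = |Σ|/6 = 2224.8958
R_c = M/A = 2224.8958/205.3750 = 10.8333 mm
θ = 237° = 4.136430 rad
V = θ·R_c·A = 4.136430·10.8333·205.3750 = 9203.127 mm³

Volume = 9203.127 mm³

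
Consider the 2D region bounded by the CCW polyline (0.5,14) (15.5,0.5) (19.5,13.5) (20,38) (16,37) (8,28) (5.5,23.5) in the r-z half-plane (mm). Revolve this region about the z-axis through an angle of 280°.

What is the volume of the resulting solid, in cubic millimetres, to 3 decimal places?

Volume = 25550.049 mm³

Profile (r,z), 7 vertices: (0.5,14) (15.5,0.5) (19.5,13.5) (20,38) (16,37) (8,28) (5.5,23.5)
edge 0: (0.5,14)→(15.5,0.5)  cross = 0.5·0.5 − 15.5·14 = -216.7500; (r_i+r_j)·cross = 16·-216.7500 = -3468.0000
edge 1: (15.5,0.5)→(19.5,13.5)  cross = 15.5·13.5 − 19.5·0.5 = 199.5000; (r_i+r_j)·cross = 35·199.5000 = 6982.5000
edge 2: (19.5,13.5)→(20,38)  cross = 19.5·38 − 20·13.5 = 471.0000; (r_i+r_j)·cross = 39.5·471.0000 = 18604.5000
edge 3: (20,38)→(16,37)  cross = 20·37 − 16·38 = 132.0000; (r_i+r_j)·cross = 36·132.0000 = 4752.0000
edge 4: (16,37)→(8,28)  cross = 16·28 − 8·37 = 152.0000; (r_i+r_j)·cross = 24·152.0000 = 3648.0000
edge 5: (8,28)→(5.5,23.5)  cross = 8·23.5 − 5.5·28 = 34.0000; (r_i+r_j)·cross = 13.5·34.0000 = 459.0000
edge 6: (5.5,23.5)→(0.5,14)  cross = 5.5·14 − 0.5·23.5 = 65.2500; (r_i+r_j)·cross = 6·65.2500 = 391.5000
Σcross = 837.0000 → A = |Σcross|/2 = 418.5000 mm²
Σ(r_i+r_j)·cross = 31369.5000 → first moment M = |Σ|/6 = 5228.2500
R_c = M/A = 5228.2500/418.5000 = 12.4928 mm
θ = 280° = 4.886922 rad
V = θ·R_c·A = 4.886922·12.4928·418.5000 = 25550.049 mm³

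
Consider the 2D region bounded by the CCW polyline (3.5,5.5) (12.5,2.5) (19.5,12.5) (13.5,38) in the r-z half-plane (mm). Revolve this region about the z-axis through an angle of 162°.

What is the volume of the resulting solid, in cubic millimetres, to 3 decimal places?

Profile (r,z), 4 vertices: (3.5,5.5) (12.5,2.5) (19.5,12.5) (13.5,38)
edge 0: (3.5,5.5)→(12.5,2.5)  cross = 3.5·2.5 − 12.5·5.5 = -60.0000; (r_i+r_j)·cross = 16·-60.0000 = -960.0000
edge 1: (12.5,2.5)→(19.5,12.5)  cross = 12.5·12.5 − 19.5·2.5 = 107.5000; (r_i+r_j)·cross = 32·107.5000 = 3440.0000
edge 2: (19.5,12.5)→(13.5,38)  cross = 19.5·38 − 13.5·12.5 = 572.2500; (r_i+r_j)·cross = 33·572.2500 = 18884.2500
edge 3: (13.5,38)→(3.5,5.5)  cross = 13.5·5.5 − 3.5·38 = -58.7500; (r_i+r_j)·cross = 17·-58.7500 = -998.7500
Σcross = 561.0000 → A = |Σcross|/2 = 280.5000 mm²
Σ(r_i+r_j)·cross = 20365.5000 → first moment M = |Σ|/6 = 3394.2500
R_c = M/A = 3394.2500/280.5000 = 12.1007 mm
θ = 162° = 2.827433 rad
V = θ·R_c·A = 2.827433·12.1007·280.5000 = 9597.016 mm³

Volume = 9597.016 mm³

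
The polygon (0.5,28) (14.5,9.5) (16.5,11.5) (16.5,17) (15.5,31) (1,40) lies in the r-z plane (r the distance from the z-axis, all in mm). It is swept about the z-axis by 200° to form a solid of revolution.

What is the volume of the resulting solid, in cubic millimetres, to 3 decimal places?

Profile (r,z), 6 vertices: (0.5,28) (14.5,9.5) (16.5,11.5) (16.5,17) (15.5,31) (1,40)
edge 0: (0.5,28)→(14.5,9.5)  cross = 0.5·9.5 − 14.5·28 = -401.2500; (r_i+r_j)·cross = 15·-401.2500 = -6018.7500
edge 1: (14.5,9.5)→(16.5,11.5)  cross = 14.5·11.5 − 16.5·9.5 = 10.0000; (r_i+r_j)·cross = 31·10.0000 = 310.0000
edge 2: (16.5,11.5)→(16.5,17)  cross = 16.5·17 − 16.5·11.5 = 90.7500; (r_i+r_j)·cross = 33·90.7500 = 2994.7500
edge 3: (16.5,17)→(15.5,31)  cross = 16.5·31 − 15.5·17 = 248.0000; (r_i+r_j)·cross = 32·248.0000 = 7936.0000
edge 4: (15.5,31)→(1,40)  cross = 15.5·40 − 1·31 = 589.0000; (r_i+r_j)·cross = 16.5·589.0000 = 9718.5000
edge 5: (1,40)→(0.5,28)  cross = 1·28 − 0.5·40 = 8.0000; (r_i+r_j)·cross = 1.5·8.0000 = 12.0000
Σcross = 544.5000 → A = |Σcross|/2 = 272.2500 mm²
Σ(r_i+r_j)·cross = 14952.5000 → first moment M = |Σ|/6 = 2492.0833
R_c = M/A = 2492.0833/272.2500 = 9.1537 mm
θ = 200° = 3.490659 rad
V = θ·R_c·A = 3.490659·9.1537·272.2500 = 8699.012 mm³

Volume = 8699.012 mm³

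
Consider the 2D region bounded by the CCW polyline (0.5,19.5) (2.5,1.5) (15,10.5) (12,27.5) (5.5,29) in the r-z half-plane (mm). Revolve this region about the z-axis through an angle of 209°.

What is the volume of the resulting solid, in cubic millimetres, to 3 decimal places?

Volume = 7086.795 mm³

Profile (r,z), 5 vertices: (0.5,19.5) (2.5,1.5) (15,10.5) (12,27.5) (5.5,29)
edge 0: (0.5,19.5)→(2.5,1.5)  cross = 0.5·1.5 − 2.5·19.5 = -48.0000; (r_i+r_j)·cross = 3·-48.0000 = -144.0000
edge 1: (2.5,1.5)→(15,10.5)  cross = 2.5·10.5 − 15·1.5 = 3.7500; (r_i+r_j)·cross = 17.5·3.7500 = 65.6250
edge 2: (15,10.5)→(12,27.5)  cross = 15·27.5 − 12·10.5 = 286.5000; (r_i+r_j)·cross = 27·286.5000 = 7735.5000
edge 3: (12,27.5)→(5.5,29)  cross = 12·29 − 5.5·27.5 = 196.7500; (r_i+r_j)·cross = 17.5·196.7500 = 3443.1250
edge 4: (5.5,29)→(0.5,19.5)  cross = 5.5·19.5 − 0.5·29 = 92.7500; (r_i+r_j)·cross = 6·92.7500 = 556.5000
Σcross = 531.7500 → A = |Σcross|/2 = 265.8750 mm²
Σ(r_i+r_j)·cross = 11656.7500 → first moment M = |Σ|/6 = 1942.7917
R_c = M/A = 1942.7917/265.8750 = 7.3072 mm
θ = 209° = 3.647738 rad
V = θ·R_c·A = 3.647738·7.3072·265.8750 = 7086.795 mm³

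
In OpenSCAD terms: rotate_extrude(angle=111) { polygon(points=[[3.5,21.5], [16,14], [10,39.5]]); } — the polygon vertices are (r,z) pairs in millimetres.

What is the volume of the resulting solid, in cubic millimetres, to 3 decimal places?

Volume = 2607.506 mm³

Profile (r,z), 3 vertices: (3.5,21.5) (16,14) (10,39.5)
edge 0: (3.5,21.5)→(16,14)  cross = 3.5·14 − 16·21.5 = -295.0000; (r_i+r_j)·cross = 19.5·-295.0000 = -5752.5000
edge 1: (16,14)→(10,39.5)  cross = 16·39.5 − 10·14 = 492.0000; (r_i+r_j)·cross = 26·492.0000 = 12792.0000
edge 2: (10,39.5)→(3.5,21.5)  cross = 10·21.5 − 3.5·39.5 = 76.7500; (r_i+r_j)·cross = 13.5·76.7500 = 1036.1250
Σcross = 273.7500 → A = |Σcross|/2 = 136.8750 mm²
Σ(r_i+r_j)·cross = 8075.6250 → first moment M = |Σ|/6 = 1345.9375
R_c = M/A = 1345.9375/136.8750 = 9.8333 mm
θ = 111° = 1.937315 rad
V = θ·R_c·A = 1.937315·9.8333·136.8750 = 2607.506 mm³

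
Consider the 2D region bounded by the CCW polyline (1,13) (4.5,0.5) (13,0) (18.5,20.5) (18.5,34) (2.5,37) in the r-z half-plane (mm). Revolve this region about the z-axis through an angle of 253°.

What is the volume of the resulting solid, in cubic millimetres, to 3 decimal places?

Profile (r,z), 6 vertices: (1,13) (4.5,0.5) (13,0) (18.5,20.5) (18.5,34) (2.5,37)
edge 0: (1,13)→(4.5,0.5)  cross = 1·0.5 − 4.5·13 = -58.0000; (r_i+r_j)·cross = 5.5·-58.0000 = -319.0000
edge 1: (4.5,0.5)→(13,0)  cross = 4.5·0 − 13·0.5 = -6.5000; (r_i+r_j)·cross = 17.5·-6.5000 = -113.7500
edge 2: (13,0)→(18.5,20.5)  cross = 13·20.5 − 18.5·0 = 266.5000; (r_i+r_j)·cross = 31.5·266.5000 = 8394.7500
edge 3: (18.5,20.5)→(18.5,34)  cross = 18.5·34 − 18.5·20.5 = 249.7500; (r_i+r_j)·cross = 37·249.7500 = 9240.7500
edge 4: (18.5,34)→(2.5,37)  cross = 18.5·37 − 2.5·34 = 599.5000; (r_i+r_j)·cross = 21·599.5000 = 12589.5000
edge 5: (2.5,37)→(1,13)  cross = 2.5·13 − 1·37 = -4.5000; (r_i+r_j)·cross = 3.5·-4.5000 = -15.7500
Σcross = 1046.7500 → A = |Σcross|/2 = 523.3750 mm²
Σ(r_i+r_j)·cross = 29776.5000 → first moment M = |Σ|/6 = 4962.7500
R_c = M/A = 4962.7500/523.3750 = 9.4822 mm
θ = 253° = 4.415683 rad
V = θ·R_c·A = 4.415683·9.4822·523.3750 = 21913.931 mm³

Volume = 21913.931 mm³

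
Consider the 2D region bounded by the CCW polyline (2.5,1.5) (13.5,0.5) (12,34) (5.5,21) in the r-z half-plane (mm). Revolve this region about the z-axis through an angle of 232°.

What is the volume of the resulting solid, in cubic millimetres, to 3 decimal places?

Profile (r,z), 4 vertices: (2.5,1.5) (13.5,0.5) (12,34) (5.5,21)
edge 0: (2.5,1.5)→(13.5,0.5)  cross = 2.5·0.5 − 13.5·1.5 = -19.0000; (r_i+r_j)·cross = 16·-19.0000 = -304.0000
edge 1: (13.5,0.5)→(12,34)  cross = 13.5·34 − 12·0.5 = 453.0000; (r_i+r_j)·cross = 25.5·453.0000 = 11551.5000
edge 2: (12,34)→(5.5,21)  cross = 12·21 − 5.5·34 = 65.0000; (r_i+r_j)·cross = 17.5·65.0000 = 1137.5000
edge 3: (5.5,21)→(2.5,1.5)  cross = 5.5·1.5 − 2.5·21 = -44.2500; (r_i+r_j)·cross = 8·-44.2500 = -354.0000
Σcross = 454.7500 → A = |Σcross|/2 = 227.3750 mm²
Σ(r_i+r_j)·cross = 12031.0000 → first moment M = |Σ|/6 = 2005.1667
R_c = M/A = 2005.1667/227.3750 = 8.8188 mm
θ = 232° = 4.049164 rad
V = θ·R_c·A = 4.049164·8.8188·227.3750 = 8119.248 mm³

Volume = 8119.248 mm³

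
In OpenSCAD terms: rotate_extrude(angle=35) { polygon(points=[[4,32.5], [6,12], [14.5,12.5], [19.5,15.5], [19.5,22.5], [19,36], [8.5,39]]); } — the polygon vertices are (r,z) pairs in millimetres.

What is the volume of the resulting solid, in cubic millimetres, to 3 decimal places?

Profile (r,z), 7 vertices: (4,32.5) (6,12) (14.5,12.5) (19.5,15.5) (19.5,22.5) (19,36) (8.5,39)
edge 0: (4,32.5)→(6,12)  cross = 4·12 − 6·32.5 = -147.0000; (r_i+r_j)·cross = 10·-147.0000 = -1470.0000
edge 1: (6,12)→(14.5,12.5)  cross = 6·12.5 − 14.5·12 = -99.0000; (r_i+r_j)·cross = 20.5·-99.0000 = -2029.5000
edge 2: (14.5,12.5)→(19.5,15.5)  cross = 14.5·15.5 − 19.5·12.5 = -19.0000; (r_i+r_j)·cross = 34·-19.0000 = -646.0000
edge 3: (19.5,15.5)→(19.5,22.5)  cross = 19.5·22.5 − 19.5·15.5 = 136.5000; (r_i+r_j)·cross = 39·136.5000 = 5323.5000
edge 4: (19.5,22.5)→(19,36)  cross = 19.5·36 − 19·22.5 = 274.5000; (r_i+r_j)·cross = 38.5·274.5000 = 10568.2500
edge 5: (19,36)→(8.5,39)  cross = 19·39 − 8.5·36 = 435.0000; (r_i+r_j)·cross = 27.5·435.0000 = 11962.5000
edge 6: (8.5,39)→(4,32.5)  cross = 8.5·32.5 − 4·39 = 120.2500; (r_i+r_j)·cross = 12.5·120.2500 = 1503.1250
Σcross = 701.2500 → A = |Σcross|/2 = 350.6250 mm²
Σ(r_i+r_j)·cross = 25211.8750 → first moment M = |Σ|/6 = 4201.9792
R_c = M/A = 4201.9792/350.6250 = 11.9843 mm
θ = 35° = 0.610865 rad
V = θ·R_c·A = 0.610865·11.9843·350.6250 = 2566.843 mm³

Volume = 2566.843 mm³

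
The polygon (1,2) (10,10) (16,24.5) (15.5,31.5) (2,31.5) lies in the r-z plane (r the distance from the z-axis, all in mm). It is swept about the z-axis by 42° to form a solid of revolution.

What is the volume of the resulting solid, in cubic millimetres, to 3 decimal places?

Volume = 1633.851 mm³

Profile (r,z), 5 vertices: (1,2) (10,10) (16,24.5) (15.5,31.5) (2,31.5)
edge 0: (1,2)→(10,10)  cross = 1·10 − 10·2 = -10.0000; (r_i+r_j)·cross = 11·-10.0000 = -110.0000
edge 1: (10,10)→(16,24.5)  cross = 10·24.5 − 16·10 = 85.0000; (r_i+r_j)·cross = 26·85.0000 = 2210.0000
edge 2: (16,24.5)→(15.5,31.5)  cross = 16·31.5 − 15.5·24.5 = 124.2500; (r_i+r_j)·cross = 31.5·124.2500 = 3913.8750
edge 3: (15.5,31.5)→(2,31.5)  cross = 15.5·31.5 − 2·31.5 = 425.2500; (r_i+r_j)·cross = 17.5·425.2500 = 7441.8750
edge 4: (2,31.5)→(1,2)  cross = 2·2 − 1·31.5 = -27.5000; (r_i+r_j)·cross = 3·-27.5000 = -82.5000
Σcross = 597.0000 → A = |Σcross|/2 = 298.5000 mm²
Σ(r_i+r_j)·cross = 13373.2500 → first moment M = |Σ|/6 = 2228.8750
R_c = M/A = 2228.8750/298.5000 = 7.4669 mm
θ = 42° = 0.733038 rad
V = θ·R_c·A = 0.733038·7.4669·298.5000 = 1633.851 mm³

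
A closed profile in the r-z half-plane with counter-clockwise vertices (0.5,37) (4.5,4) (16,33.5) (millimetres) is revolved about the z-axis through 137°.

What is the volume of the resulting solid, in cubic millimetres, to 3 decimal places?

Volume = 4163.505 mm³

Profile (r,z), 3 vertices: (0.5,37) (4.5,4) (16,33.5)
edge 0: (0.5,37)→(4.5,4)  cross = 0.5·4 − 4.5·37 = -164.5000; (r_i+r_j)·cross = 5·-164.5000 = -822.5000
edge 1: (4.5,4)→(16,33.5)  cross = 4.5·33.5 − 16·4 = 86.7500; (r_i+r_j)·cross = 20.5·86.7500 = 1778.3750
edge 2: (16,33.5)→(0.5,37)  cross = 16·37 − 0.5·33.5 = 575.2500; (r_i+r_j)·cross = 16.5·575.2500 = 9491.6250
Σcross = 497.5000 → A = |Σcross|/2 = 248.7500 mm²
Σ(r_i+r_j)·cross = 10447.5000 → first moment M = |Σ|/6 = 1741.2500
R_c = M/A = 1741.2500/248.7500 = 7.0000 mm
θ = 137° = 2.391101 rad
V = θ·R_c·A = 2.391101·7.0000·248.7500 = 4163.505 mm³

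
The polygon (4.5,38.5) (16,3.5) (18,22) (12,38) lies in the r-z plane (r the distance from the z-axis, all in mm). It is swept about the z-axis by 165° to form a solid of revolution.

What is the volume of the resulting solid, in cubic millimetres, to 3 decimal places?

Profile (r,z), 4 vertices: (4.5,38.5) (16,3.5) (18,22) (12,38)
edge 0: (4.5,38.5)→(16,3.5)  cross = 4.5·3.5 − 16·38.5 = -600.2500; (r_i+r_j)·cross = 20.5·-600.2500 = -12305.1250
edge 1: (16,3.5)→(18,22)  cross = 16·22 − 18·3.5 = 289.0000; (r_i+r_j)·cross = 34·289.0000 = 9826.0000
edge 2: (18,22)→(12,38)  cross = 18·38 − 12·22 = 420.0000; (r_i+r_j)·cross = 30·420.0000 = 12600.0000
edge 3: (12,38)→(4.5,38.5)  cross = 12·38.5 − 4.5·38 = 291.0000; (r_i+r_j)·cross = 16.5·291.0000 = 4801.5000
Σcross = 399.7500 → A = |Σcross|/2 = 199.8750 mm²
Σ(r_i+r_j)·cross = 14922.3750 → first moment M = |Σ|/6 = 2487.0625
R_c = M/A = 2487.0625/199.8750 = 12.4431 mm
θ = 165° = 2.879793 rad
V = θ·R_c·A = 2.879793·12.4431·199.8750 = 7162.226 mm³

Volume = 7162.226 mm³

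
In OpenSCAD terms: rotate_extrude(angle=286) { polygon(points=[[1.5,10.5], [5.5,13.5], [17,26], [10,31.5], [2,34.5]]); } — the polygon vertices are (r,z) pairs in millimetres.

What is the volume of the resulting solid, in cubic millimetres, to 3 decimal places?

Profile (r,z), 5 vertices: (1.5,10.5) (5.5,13.5) (17,26) (10,31.5) (2,34.5)
edge 0: (1.5,10.5)→(5.5,13.5)  cross = 1.5·13.5 − 5.5·10.5 = -37.5000; (r_i+r_j)·cross = 7·-37.5000 = -262.5000
edge 1: (5.5,13.5)→(17,26)  cross = 5.5·26 − 17·13.5 = -86.5000; (r_i+r_j)·cross = 22.5·-86.5000 = -1946.2500
edge 2: (17,26)→(10,31.5)  cross = 17·31.5 − 10·26 = 275.5000; (r_i+r_j)·cross = 27·275.5000 = 7438.5000
edge 3: (10,31.5)→(2,34.5)  cross = 10·34.5 − 2·31.5 = 282.0000; (r_i+r_j)·cross = 12·282.0000 = 3384.0000
edge 4: (2,34.5)→(1.5,10.5)  cross = 2·10.5 − 1.5·34.5 = -30.7500; (r_i+r_j)·cross = 3.5·-30.7500 = -107.6250
Σcross = 402.7500 → A = |Σcross|/2 = 201.3750 mm²
Σ(r_i+r_j)·cross = 8506.1250 → first moment M = |Σ|/6 = 1417.6875
R_c = M/A = 1417.6875/201.3750 = 7.0400 mm
θ = 286° = 4.991642 rad
V = θ·R_c·A = 4.991642·7.0400·201.3750 = 7076.588 mm³

Volume = 7076.588 mm³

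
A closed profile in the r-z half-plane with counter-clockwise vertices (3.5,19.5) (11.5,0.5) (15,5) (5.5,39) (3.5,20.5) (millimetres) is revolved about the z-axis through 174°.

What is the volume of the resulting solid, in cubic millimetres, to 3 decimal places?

Volume = 4645.403 mm³

Profile (r,z), 5 vertices: (3.5,19.5) (11.5,0.5) (15,5) (5.5,39) (3.5,20.5)
edge 0: (3.5,19.5)→(11.5,0.5)  cross = 3.5·0.5 − 11.5·19.5 = -222.5000; (r_i+r_j)·cross = 15·-222.5000 = -3337.5000
edge 1: (11.5,0.5)→(15,5)  cross = 11.5·5 − 15·0.5 = 50.0000; (r_i+r_j)·cross = 26.5·50.0000 = 1325.0000
edge 2: (15,5)→(5.5,39)  cross = 15·39 − 5.5·5 = 557.5000; (r_i+r_j)·cross = 20.5·557.5000 = 11428.7500
edge 3: (5.5,39)→(3.5,20.5)  cross = 5.5·20.5 − 3.5·39 = -23.7500; (r_i+r_j)·cross = 9·-23.7500 = -213.7500
edge 4: (3.5,20.5)→(3.5,19.5)  cross = 3.5·19.5 − 3.5·20.5 = -3.5000; (r_i+r_j)·cross = 7·-3.5000 = -24.5000
Σcross = 357.7500 → A = |Σcross|/2 = 178.8750 mm²
Σ(r_i+r_j)·cross = 9178.0000 → first moment M = |Σ|/6 = 1529.6667
R_c = M/A = 1529.6667/178.8750 = 8.5516 mm
θ = 174° = 3.036873 rad
V = θ·R_c·A = 3.036873·8.5516·178.8750 = 4645.403 mm³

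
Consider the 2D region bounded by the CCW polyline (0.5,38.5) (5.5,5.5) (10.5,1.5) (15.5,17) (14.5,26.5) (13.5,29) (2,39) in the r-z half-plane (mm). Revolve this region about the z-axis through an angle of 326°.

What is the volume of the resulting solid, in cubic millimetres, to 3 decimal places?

Volume = 15249.067 mm³

Profile (r,z), 7 vertices: (0.5,38.5) (5.5,5.5) (10.5,1.5) (15.5,17) (14.5,26.5) (13.5,29) (2,39)
edge 0: (0.5,38.5)→(5.5,5.5)  cross = 0.5·5.5 − 5.5·38.5 = -209.0000; (r_i+r_j)·cross = 6·-209.0000 = -1254.0000
edge 1: (5.5,5.5)→(10.5,1.5)  cross = 5.5·1.5 − 10.5·5.5 = -49.5000; (r_i+r_j)·cross = 16·-49.5000 = -792.0000
edge 2: (10.5,1.5)→(15.5,17)  cross = 10.5·17 − 15.5·1.5 = 155.2500; (r_i+r_j)·cross = 26·155.2500 = 4036.5000
edge 3: (15.5,17)→(14.5,26.5)  cross = 15.5·26.5 − 14.5·17 = 164.2500; (r_i+r_j)·cross = 30·164.2500 = 4927.5000
edge 4: (14.5,26.5)→(13.5,29)  cross = 14.5·29 − 13.5·26.5 = 62.7500; (r_i+r_j)·cross = 28·62.7500 = 1757.0000
edge 5: (13.5,29)→(2,39)  cross = 13.5·39 − 2·29 = 468.5000; (r_i+r_j)·cross = 15.5·468.5000 = 7261.7500
edge 6: (2,39)→(0.5,38.5)  cross = 2·38.5 − 0.5·39 = 57.5000; (r_i+r_j)·cross = 2.5·57.5000 = 143.7500
Σcross = 649.7500 → A = |Σcross|/2 = 324.8750 mm²
Σ(r_i+r_j)·cross = 16080.5000 → first moment M = |Σ|/6 = 2680.0833
R_c = M/A = 2680.0833/324.8750 = 8.2496 mm
θ = 326° = 5.689773 rad
V = θ·R_c·A = 5.689773·8.2496·324.8750 = 15249.067 mm³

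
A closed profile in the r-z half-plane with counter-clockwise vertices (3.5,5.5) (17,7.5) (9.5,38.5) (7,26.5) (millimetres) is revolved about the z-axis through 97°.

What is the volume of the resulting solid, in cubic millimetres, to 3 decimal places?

Volume = 3728.765 mm³

Profile (r,z), 4 vertices: (3.5,5.5) (17,7.5) (9.5,38.5) (7,26.5)
edge 0: (3.5,5.5)→(17,7.5)  cross = 3.5·7.5 − 17·5.5 = -67.2500; (r_i+r_j)·cross = 20.5·-67.2500 = -1378.6250
edge 1: (17,7.5)→(9.5,38.5)  cross = 17·38.5 − 9.5·7.5 = 583.2500; (r_i+r_j)·cross = 26.5·583.2500 = 15456.1250
edge 2: (9.5,38.5)→(7,26.5)  cross = 9.5·26.5 − 7·38.5 = -17.7500; (r_i+r_j)·cross = 16.5·-17.7500 = -292.8750
edge 3: (7,26.5)→(3.5,5.5)  cross = 7·5.5 − 3.5·26.5 = -54.2500; (r_i+r_j)·cross = 10.5·-54.2500 = -569.6250
Σcross = 444.0000 → A = |Σcross|/2 = 222.0000 mm²
Σ(r_i+r_j)·cross = 13215.0000 → first moment M = |Σ|/6 = 2202.5000
R_c = M/A = 2202.5000/222.0000 = 9.9212 mm
θ = 97° = 1.692969 rad
V = θ·R_c·A = 1.692969·9.9212·222.0000 = 3728.765 mm³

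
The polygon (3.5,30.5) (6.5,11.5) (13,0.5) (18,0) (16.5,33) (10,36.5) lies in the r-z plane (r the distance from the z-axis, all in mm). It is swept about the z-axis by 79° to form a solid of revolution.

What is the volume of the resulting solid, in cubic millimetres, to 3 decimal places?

Volume = 5834.579 mm³

Profile (r,z), 6 vertices: (3.5,30.5) (6.5,11.5) (13,0.5) (18,0) (16.5,33) (10,36.5)
edge 0: (3.5,30.5)→(6.5,11.5)  cross = 3.5·11.5 − 6.5·30.5 = -158.0000; (r_i+r_j)·cross = 10·-158.0000 = -1580.0000
edge 1: (6.5,11.5)→(13,0.5)  cross = 6.5·0.5 − 13·11.5 = -146.2500; (r_i+r_j)·cross = 19.5·-146.2500 = -2851.8750
edge 2: (13,0.5)→(18,0)  cross = 13·0 − 18·0.5 = -9.0000; (r_i+r_j)·cross = 31·-9.0000 = -279.0000
edge 3: (18,0)→(16.5,33)  cross = 18·33 − 16.5·0 = 594.0000; (r_i+r_j)·cross = 34.5·594.0000 = 20493.0000
edge 4: (16.5,33)→(10,36.5)  cross = 16.5·36.5 − 10·33 = 272.2500; (r_i+r_j)·cross = 26.5·272.2500 = 7214.6250
edge 5: (10,36.5)→(3.5,30.5)  cross = 10·30.5 − 3.5·36.5 = 177.2500; (r_i+r_j)·cross = 13.5·177.2500 = 2392.8750
Σcross = 730.2500 → A = |Σcross|/2 = 365.1250 mm²
Σ(r_i+r_j)·cross = 25389.6250 → first moment M = |Σ|/6 = 4231.6042
R_c = M/A = 4231.6042/365.1250 = 11.5895 mm
θ = 79° = 1.378810 rad
V = θ·R_c·A = 1.378810·11.5895·365.1250 = 5834.579 mm³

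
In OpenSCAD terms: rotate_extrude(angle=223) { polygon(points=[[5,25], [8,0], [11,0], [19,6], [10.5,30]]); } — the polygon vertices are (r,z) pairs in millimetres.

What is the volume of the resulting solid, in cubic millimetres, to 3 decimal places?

Volume = 10430.948 mm³

Profile (r,z), 5 vertices: (5,25) (8,0) (11,0) (19,6) (10.5,30)
edge 0: (5,25)→(8,0)  cross = 5·0 − 8·25 = -200.0000; (r_i+r_j)·cross = 13·-200.0000 = -2600.0000
edge 1: (8,0)→(11,0)  cross = 8·0 − 11·0 = 0.0000; (r_i+r_j)·cross = 19·0.0000 = 0.0000
edge 2: (11,0)→(19,6)  cross = 11·6 − 19·0 = 66.0000; (r_i+r_j)·cross = 30·66.0000 = 1980.0000
edge 3: (19,6)→(10.5,30)  cross = 19·30 − 10.5·6 = 507.0000; (r_i+r_j)·cross = 29.5·507.0000 = 14956.5000
edge 4: (10.5,30)→(5,25)  cross = 10.5·25 − 5·30 = 112.5000; (r_i+r_j)·cross = 15.5·112.5000 = 1743.7500
Σcross = 485.5000 → A = |Σcross|/2 = 242.7500 mm²
Σ(r_i+r_j)·cross = 16080.2500 → first moment M = |Σ|/6 = 2680.0417
R_c = M/A = 2680.0417/242.7500 = 11.0403 mm
θ = 223° = 3.892084 rad
V = θ·R_c·A = 3.892084·11.0403·242.7500 = 10430.948 mm³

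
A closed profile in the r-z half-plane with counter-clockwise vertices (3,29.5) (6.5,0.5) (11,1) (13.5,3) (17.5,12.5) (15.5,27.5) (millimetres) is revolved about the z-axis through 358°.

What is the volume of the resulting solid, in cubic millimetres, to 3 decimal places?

Profile (r,z), 6 vertices: (3,29.5) (6.5,0.5) (11,1) (13.5,3) (17.5,12.5) (15.5,27.5)
edge 0: (3,29.5)→(6.5,0.5)  cross = 3·0.5 − 6.5·29.5 = -190.2500; (r_i+r_j)·cross = 9.5·-190.2500 = -1807.3750
edge 1: (6.5,0.5)→(11,1)  cross = 6.5·1 − 11·0.5 = 1.0000; (r_i+r_j)·cross = 17.5·1.0000 = 17.5000
edge 2: (11,1)→(13.5,3)  cross = 11·3 − 13.5·1 = 19.5000; (r_i+r_j)·cross = 24.5·19.5000 = 477.7500
edge 3: (13.5,3)→(17.5,12.5)  cross = 13.5·12.5 − 17.5·3 = 116.2500; (r_i+r_j)·cross = 31·116.2500 = 3603.7500
edge 4: (17.5,12.5)→(15.5,27.5)  cross = 17.5·27.5 − 15.5·12.5 = 287.5000; (r_i+r_j)·cross = 33·287.5000 = 9487.5000
edge 5: (15.5,27.5)→(3,29.5)  cross = 15.5·29.5 − 3·27.5 = 374.7500; (r_i+r_j)·cross = 18.5·374.7500 = 6932.8750
Σcross = 608.7500 → A = |Σcross|/2 = 304.3750 mm²
Σ(r_i+r_j)·cross = 18712.0000 → first moment M = |Σ|/6 = 3118.6667
R_c = M/A = 3118.6667/304.3750 = 10.2461 mm
θ = 358° = 6.248279 rad
V = θ·R_c·A = 6.248279·10.2461·304.3750 = 19486.299 mm³

Volume = 19486.299 mm³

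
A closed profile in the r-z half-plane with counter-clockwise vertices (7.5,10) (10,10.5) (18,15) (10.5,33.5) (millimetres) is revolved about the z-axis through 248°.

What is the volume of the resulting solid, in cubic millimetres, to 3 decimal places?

Volume = 6204.334 mm³

Profile (r,z), 4 vertices: (7.5,10) (10,10.5) (18,15) (10.5,33.5)
edge 0: (7.5,10)→(10,10.5)  cross = 7.5·10.5 − 10·10 = -21.2500; (r_i+r_j)·cross = 17.5·-21.2500 = -371.8750
edge 1: (10,10.5)→(18,15)  cross = 10·15 − 18·10.5 = -39.0000; (r_i+r_j)·cross = 28·-39.0000 = -1092.0000
edge 2: (18,15)→(10.5,33.5)  cross = 18·33.5 − 10.5·15 = 445.5000; (r_i+r_j)·cross = 28.5·445.5000 = 12696.7500
edge 3: (10.5,33.5)→(7.5,10)  cross = 10.5·10 − 7.5·33.5 = -146.2500; (r_i+r_j)·cross = 18·-146.2500 = -2632.5000
Σcross = 239.0000 → A = |Σcross|/2 = 119.5000 mm²
Σ(r_i+r_j)·cross = 8600.3750 → first moment M = |Σ|/6 = 1433.3958
R_c = M/A = 1433.3958/119.5000 = 11.9949 mm
θ = 248° = 4.328417 rad
V = θ·R_c·A = 4.328417·11.9949·119.5000 = 6204.334 mm³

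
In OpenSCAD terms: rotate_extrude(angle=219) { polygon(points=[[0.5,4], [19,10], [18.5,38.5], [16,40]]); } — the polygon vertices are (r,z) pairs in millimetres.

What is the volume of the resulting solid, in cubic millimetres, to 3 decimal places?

Volume = 15361.230 mm³

Profile (r,z), 4 vertices: (0.5,4) (19,10) (18.5,38.5) (16,40)
edge 0: (0.5,4)→(19,10)  cross = 0.5·10 − 19·4 = -71.0000; (r_i+r_j)·cross = 19.5·-71.0000 = -1384.5000
edge 1: (19,10)→(18.5,38.5)  cross = 19·38.5 − 18.5·10 = 546.5000; (r_i+r_j)·cross = 37.5·546.5000 = 20493.7500
edge 2: (18.5,38.5)→(16,40)  cross = 18.5·40 − 16·38.5 = 124.0000; (r_i+r_j)·cross = 34.5·124.0000 = 4278.0000
edge 3: (16,40)→(0.5,4)  cross = 16·4 − 0.5·40 = 44.0000; (r_i+r_j)·cross = 16.5·44.0000 = 726.0000
Σcross = 643.5000 → A = |Σcross|/2 = 321.7500 mm²
Σ(r_i+r_j)·cross = 24113.2500 → first moment M = |Σ|/6 = 4018.8750
R_c = M/A = 4018.8750/321.7500 = 12.4907 mm
θ = 219° = 3.822271 rad
V = θ·R_c·A = 3.822271·12.4907·321.7500 = 15361.230 mm³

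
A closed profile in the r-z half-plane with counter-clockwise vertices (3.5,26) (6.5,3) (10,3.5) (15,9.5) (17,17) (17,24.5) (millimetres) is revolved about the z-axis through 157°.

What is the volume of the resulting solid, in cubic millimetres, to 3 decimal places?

Volume = 6388.242 mm³

Profile (r,z), 6 vertices: (3.5,26) (6.5,3) (10,3.5) (15,9.5) (17,17) (17,24.5)
edge 0: (3.5,26)→(6.5,3)  cross = 3.5·3 − 6.5·26 = -158.5000; (r_i+r_j)·cross = 10·-158.5000 = -1585.0000
edge 1: (6.5,3)→(10,3.5)  cross = 6.5·3.5 − 10·3 = -7.2500; (r_i+r_j)·cross = 16.5·-7.2500 = -119.6250
edge 2: (10,3.5)→(15,9.5)  cross = 10·9.5 − 15·3.5 = 42.5000; (r_i+r_j)·cross = 25·42.5000 = 1062.5000
edge 3: (15,9.5)→(17,17)  cross = 15·17 − 17·9.5 = 93.5000; (r_i+r_j)·cross = 32·93.5000 = 2992.0000
edge 4: (17,17)→(17,24.5)  cross = 17·24.5 − 17·17 = 127.5000; (r_i+r_j)·cross = 34·127.5000 = 4335.0000
edge 5: (17,24.5)→(3.5,26)  cross = 17·26 − 3.5·24.5 = 356.2500; (r_i+r_j)·cross = 20.5·356.2500 = 7303.1250
Σcross = 454.0000 → A = |Σcross|/2 = 227.0000 mm²
Σ(r_i+r_j)·cross = 13988.0000 → first moment M = |Σ|/6 = 2331.3333
R_c = M/A = 2331.3333/227.0000 = 10.2702 mm
θ = 157° = 2.740167 rad
V = θ·R_c·A = 2.740167·10.2702·227.0000 = 6388.242 mm³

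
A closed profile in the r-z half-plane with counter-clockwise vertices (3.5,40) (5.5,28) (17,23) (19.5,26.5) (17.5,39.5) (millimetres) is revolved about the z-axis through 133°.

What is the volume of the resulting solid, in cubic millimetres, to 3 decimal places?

Volume = 5512.478 mm³

Profile (r,z), 5 vertices: (3.5,40) (5.5,28) (17,23) (19.5,26.5) (17.5,39.5)
edge 0: (3.5,40)→(5.5,28)  cross = 3.5·28 − 5.5·40 = -122.0000; (r_i+r_j)·cross = 9·-122.0000 = -1098.0000
edge 1: (5.5,28)→(17,23)  cross = 5.5·23 − 17·28 = -349.5000; (r_i+r_j)·cross = 22.5·-349.5000 = -7863.7500
edge 2: (17,23)→(19.5,26.5)  cross = 17·26.5 − 19.5·23 = 2.0000; (r_i+r_j)·cross = 36.5·2.0000 = 73.0000
edge 3: (19.5,26.5)→(17.5,39.5)  cross = 19.5·39.5 − 17.5·26.5 = 306.5000; (r_i+r_j)·cross = 37·306.5000 = 11340.5000
edge 4: (17.5,39.5)→(3.5,40)  cross = 17.5·40 − 3.5·39.5 = 561.7500; (r_i+r_j)·cross = 21·561.7500 = 11796.7500
Σcross = 398.7500 → A = |Σcross|/2 = 199.3750 mm²
Σ(r_i+r_j)·cross = 14248.5000 → first moment M = |Σ|/6 = 2374.7500
R_c = M/A = 2374.7500/199.3750 = 11.9110 mm
θ = 133° = 2.321288 rad
V = θ·R_c·A = 2.321288·11.9110·199.3750 = 5512.478 mm³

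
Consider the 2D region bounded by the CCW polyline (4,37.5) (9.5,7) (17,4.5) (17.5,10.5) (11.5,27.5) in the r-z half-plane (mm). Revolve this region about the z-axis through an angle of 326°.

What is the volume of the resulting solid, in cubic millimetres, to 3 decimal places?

Volume = 11780.913 mm³

Profile (r,z), 5 vertices: (4,37.5) (9.5,7) (17,4.5) (17.5,10.5) (11.5,27.5)
edge 0: (4,37.5)→(9.5,7)  cross = 4·7 − 9.5·37.5 = -328.2500; (r_i+r_j)·cross = 13.5·-328.2500 = -4431.3750
edge 1: (9.5,7)→(17,4.5)  cross = 9.5·4.5 − 17·7 = -76.2500; (r_i+r_j)·cross = 26.5·-76.2500 = -2020.6250
edge 2: (17,4.5)→(17.5,10.5)  cross = 17·10.5 − 17.5·4.5 = 99.7500; (r_i+r_j)·cross = 34.5·99.7500 = 3441.3750
edge 3: (17.5,10.5)→(11.5,27.5)  cross = 17.5·27.5 − 11.5·10.5 = 360.5000; (r_i+r_j)·cross = 29·360.5000 = 10454.5000
edge 4: (11.5,27.5)→(4,37.5)  cross = 11.5·37.5 − 4·27.5 = 321.2500; (r_i+r_j)·cross = 15.5·321.2500 = 4979.3750
Σcross = 377.0000 → A = |Σcross|/2 = 188.5000 mm²
Σ(r_i+r_j)·cross = 12423.2500 → first moment M = |Σ|/6 = 2070.5417
R_c = M/A = 2070.5417/188.5000 = 10.9843 mm
θ = 326° = 5.689773 rad
V = θ·R_c·A = 5.689773·10.9843·188.5000 = 11780.913 mm³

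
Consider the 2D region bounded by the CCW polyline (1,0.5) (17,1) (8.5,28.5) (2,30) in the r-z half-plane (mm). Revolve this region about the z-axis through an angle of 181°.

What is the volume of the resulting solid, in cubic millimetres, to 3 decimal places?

Volume = 7368.475 mm³

Profile (r,z), 4 vertices: (1,0.5) (17,1) (8.5,28.5) (2,30)
edge 0: (1,0.5)→(17,1)  cross = 1·1 − 17·0.5 = -7.5000; (r_i+r_j)·cross = 18·-7.5000 = -135.0000
edge 1: (17,1)→(8.5,28.5)  cross = 17·28.5 − 8.5·1 = 476.0000; (r_i+r_j)·cross = 25.5·476.0000 = 12138.0000
edge 2: (8.5,28.5)→(2,30)  cross = 8.5·30 − 2·28.5 = 198.0000; (r_i+r_j)·cross = 10.5·198.0000 = 2079.0000
edge 3: (2,30)→(1,0.5)  cross = 2·0.5 − 1·30 = -29.0000; (r_i+r_j)·cross = 3·-29.0000 = -87.0000
Σcross = 637.5000 → A = |Σcross|/2 = 318.7500 mm²
Σ(r_i+r_j)·cross = 13995.0000 → first moment M = |Σ|/6 = 2332.5000
R_c = M/A = 2332.5000/318.7500 = 7.3176 mm
θ = 181° = 3.159046 rad
V = θ·R_c·A = 3.159046·7.3176·318.7500 = 7368.475 mm³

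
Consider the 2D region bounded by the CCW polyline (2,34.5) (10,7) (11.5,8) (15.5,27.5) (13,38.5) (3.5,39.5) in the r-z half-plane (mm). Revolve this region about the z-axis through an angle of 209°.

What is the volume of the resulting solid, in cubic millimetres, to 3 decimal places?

Profile (r,z), 6 vertices: (2,34.5) (10,7) (11.5,8) (15.5,27.5) (13,38.5) (3.5,39.5)
edge 0: (2,34.5)→(10,7)  cross = 2·7 − 10·34.5 = -331.0000; (r_i+r_j)·cross = 12·-331.0000 = -3972.0000
edge 1: (10,7)→(11.5,8)  cross = 10·8 − 11.5·7 = -0.5000; (r_i+r_j)·cross = 21.5·-0.5000 = -10.7500
edge 2: (11.5,8)→(15.5,27.5)  cross = 11.5·27.5 − 15.5·8 = 192.2500; (r_i+r_j)·cross = 27·192.2500 = 5190.7500
edge 3: (15.5,27.5)→(13,38.5)  cross = 15.5·38.5 − 13·27.5 = 239.2500; (r_i+r_j)·cross = 28.5·239.2500 = 6818.6250
edge 4: (13,38.5)→(3.5,39.5)  cross = 13·39.5 − 3.5·38.5 = 378.7500; (r_i+r_j)·cross = 16.5·378.7500 = 6249.3750
edge 5: (3.5,39.5)→(2,34.5)  cross = 3.5·34.5 − 2·39.5 = 41.7500; (r_i+r_j)·cross = 5.5·41.7500 = 229.6250
Σcross = 520.5000 → A = |Σcross|/2 = 260.2500 mm²
Σ(r_i+r_j)·cross = 14505.6250 → first moment M = |Σ|/6 = 2417.6042
R_c = M/A = 2417.6042/260.2500 = 9.2895 mm
θ = 209° = 3.647738 rad
V = θ·R_c·A = 3.647738·9.2895·260.2500 = 8818.787 mm³

Volume = 8818.787 mm³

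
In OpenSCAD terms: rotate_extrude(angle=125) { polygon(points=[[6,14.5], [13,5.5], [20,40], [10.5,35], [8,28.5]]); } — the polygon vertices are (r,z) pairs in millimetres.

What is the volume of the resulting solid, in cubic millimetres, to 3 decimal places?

Profile (r,z), 5 vertices: (6,14.5) (13,5.5) (20,40) (10.5,35) (8,28.5)
edge 0: (6,14.5)→(13,5.5)  cross = 6·5.5 − 13·14.5 = -155.5000; (r_i+r_j)·cross = 19·-155.5000 = -2954.5000
edge 1: (13,5.5)→(20,40)  cross = 13·40 − 20·5.5 = 410.0000; (r_i+r_j)·cross = 33·410.0000 = 13530.0000
edge 2: (20,40)→(10.5,35)  cross = 20·35 − 10.5·40 = 280.0000; (r_i+r_j)·cross = 30.5·280.0000 = 8540.0000
edge 3: (10.5,35)→(8,28.5)  cross = 10.5·28.5 − 8·35 = 19.2500; (r_i+r_j)·cross = 18.5·19.2500 = 356.1250
edge 4: (8,28.5)→(6,14.5)  cross = 8·14.5 − 6·28.5 = -55.0000; (r_i+r_j)·cross = 14·-55.0000 = -770.0000
Σcross = 498.7500 → A = |Σcross|/2 = 249.3750 mm²
Σ(r_i+r_j)·cross = 18701.6250 → first moment M = |Σ|/6 = 3116.9375
R_c = M/A = 3116.9375/249.3750 = 12.4990 mm
θ = 125° = 2.181662 rad
V = θ·R_c·A = 2.181662·12.4990·249.3750 = 6800.103 mm³

Volume = 6800.103 mm³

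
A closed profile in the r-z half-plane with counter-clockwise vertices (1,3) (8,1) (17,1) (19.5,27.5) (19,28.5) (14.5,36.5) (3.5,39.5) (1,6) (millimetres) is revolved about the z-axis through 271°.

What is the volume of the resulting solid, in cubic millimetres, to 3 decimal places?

Volume = 27203.885 mm³

Profile (r,z), 8 vertices: (1,3) (8,1) (17,1) (19.5,27.5) (19,28.5) (14.5,36.5) (3.5,39.5) (1,6)
edge 0: (1,3)→(8,1)  cross = 1·1 − 8·3 = -23.0000; (r_i+r_j)·cross = 9·-23.0000 = -207.0000
edge 1: (8,1)→(17,1)  cross = 8·1 − 17·1 = -9.0000; (r_i+r_j)·cross = 25·-9.0000 = -225.0000
edge 2: (17,1)→(19.5,27.5)  cross = 17·27.5 − 19.5·1 = 448.0000; (r_i+r_j)·cross = 36.5·448.0000 = 16352.0000
edge 3: (19.5,27.5)→(19,28.5)  cross = 19.5·28.5 − 19·27.5 = 33.2500; (r_i+r_j)·cross = 38.5·33.2500 = 1280.1250
edge 4: (19,28.5)→(14.5,36.5)  cross = 19·36.5 − 14.5·28.5 = 280.2500; (r_i+r_j)·cross = 33.5·280.2500 = 9388.3750
edge 5: (14.5,36.5)→(3.5,39.5)  cross = 14.5·39.5 − 3.5·36.5 = 445.0000; (r_i+r_j)·cross = 18·445.0000 = 8010.0000
edge 6: (3.5,39.5)→(1,6)  cross = 3.5·6 − 1·39.5 = -18.5000; (r_i+r_j)·cross = 4.5·-18.5000 = -83.2500
edge 7: (1,6)→(1,3)  cross = 1·3 − 1·6 = -3.0000; (r_i+r_j)·cross = 2·-3.0000 = -6.0000
Σcross = 1153.0000 → A = |Σcross|/2 = 576.5000 mm²
Σ(r_i+r_j)·cross = 34509.2500 → first moment M = |Σ|/6 = 5751.5417
R_c = M/A = 5751.5417/576.5000 = 9.9767 mm
θ = 271° = 4.729842 rad
V = θ·R_c·A = 4.729842·9.9767·576.5000 = 27203.885 mm³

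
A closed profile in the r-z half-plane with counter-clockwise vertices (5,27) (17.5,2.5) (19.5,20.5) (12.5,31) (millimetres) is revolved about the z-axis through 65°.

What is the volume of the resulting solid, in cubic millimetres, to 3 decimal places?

Volume = 2922.710 mm³

Profile (r,z), 4 vertices: (5,27) (17.5,2.5) (19.5,20.5) (12.5,31)
edge 0: (5,27)→(17.5,2.5)  cross = 5·2.5 − 17.5·27 = -460.0000; (r_i+r_j)·cross = 22.5·-460.0000 = -10350.0000
edge 1: (17.5,2.5)→(19.5,20.5)  cross = 17.5·20.5 − 19.5·2.5 = 310.0000; (r_i+r_j)·cross = 37·310.0000 = 11470.0000
edge 2: (19.5,20.5)→(12.5,31)  cross = 19.5·31 − 12.5·20.5 = 348.2500; (r_i+r_j)·cross = 32·348.2500 = 11144.0000
edge 3: (12.5,31)→(5,27)  cross = 12.5·27 − 5·31 = 182.5000; (r_i+r_j)·cross = 17.5·182.5000 = 3193.7500
Σcross = 380.7500 → A = |Σcross|/2 = 190.3750 mm²
Σ(r_i+r_j)·cross = 15457.7500 → first moment M = |Σ|/6 = 2576.2917
R_c = M/A = 2576.2917/190.3750 = 13.5327 mm
θ = 65° = 1.134464 rad
V = θ·R_c·A = 1.134464·13.5327·190.3750 = 2922.710 mm³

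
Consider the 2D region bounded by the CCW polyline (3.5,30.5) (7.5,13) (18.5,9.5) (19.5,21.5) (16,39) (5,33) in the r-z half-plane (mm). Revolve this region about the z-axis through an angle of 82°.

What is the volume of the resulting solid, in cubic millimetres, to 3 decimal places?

Volume = 5665.525 mm³

Profile (r,z), 6 vertices: (3.5,30.5) (7.5,13) (18.5,9.5) (19.5,21.5) (16,39) (5,33)
edge 0: (3.5,30.5)→(7.5,13)  cross = 3.5·13 − 7.5·30.5 = -183.2500; (r_i+r_j)·cross = 11·-183.2500 = -2015.7500
edge 1: (7.5,13)→(18.5,9.5)  cross = 7.5·9.5 − 18.5·13 = -169.2500; (r_i+r_j)·cross = 26·-169.2500 = -4400.5000
edge 2: (18.5,9.5)→(19.5,21.5)  cross = 18.5·21.5 − 19.5·9.5 = 212.5000; (r_i+r_j)·cross = 38·212.5000 = 8075.0000
edge 3: (19.5,21.5)→(16,39)  cross = 19.5·39 − 16·21.5 = 416.5000; (r_i+r_j)·cross = 35.5·416.5000 = 14785.7500
edge 4: (16,39)→(5,33)  cross = 16·33 − 5·39 = 333.0000; (r_i+r_j)·cross = 21·333.0000 = 6993.0000
edge 5: (5,33)→(3.5,30.5)  cross = 5·30.5 − 3.5·33 = 37.0000; (r_i+r_j)·cross = 8.5·37.0000 = 314.5000
Σcross = 646.5000 → A = |Σcross|/2 = 323.2500 mm²
Σ(r_i+r_j)·cross = 23752.0000 → first moment M = |Σ|/6 = 3958.6667
R_c = M/A = 3958.6667/323.2500 = 12.2465 mm
θ = 82° = 1.431170 rad
V = θ·R_c·A = 1.431170·12.2465·323.2500 = 5665.525 mm³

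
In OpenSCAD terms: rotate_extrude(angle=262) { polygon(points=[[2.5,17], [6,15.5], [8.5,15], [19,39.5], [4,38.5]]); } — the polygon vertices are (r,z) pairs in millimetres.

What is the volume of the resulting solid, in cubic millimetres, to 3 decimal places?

Profile (r,z), 5 vertices: (2.5,17) (6,15.5) (8.5,15) (19,39.5) (4,38.5)
edge 0: (2.5,17)→(6,15.5)  cross = 2.5·15.5 − 6·17 = -63.2500; (r_i+r_j)·cross = 8.5·-63.2500 = -537.6250
edge 1: (6,15.5)→(8.5,15)  cross = 6·15 − 8.5·15.5 = -41.7500; (r_i+r_j)·cross = 14.5·-41.7500 = -605.3750
edge 2: (8.5,15)→(19,39.5)  cross = 8.5·39.5 − 19·15 = 50.7500; (r_i+r_j)·cross = 27.5·50.7500 = 1395.6250
edge 3: (19,39.5)→(4,38.5)  cross = 19·38.5 − 4·39.5 = 573.5000; (r_i+r_j)·cross = 23·573.5000 = 13190.5000
edge 4: (4,38.5)→(2.5,17)  cross = 4·17 − 2.5·38.5 = -28.2500; (r_i+r_j)·cross = 6.5·-28.2500 = -183.6250
Σcross = 491.0000 → A = |Σcross|/2 = 245.5000 mm²
Σ(r_i+r_j)·cross = 13259.5000 → first moment M = |Σ|/6 = 2209.9167
R_c = M/A = 2209.9167/245.5000 = 9.0017 mm
θ = 262° = 4.572763 rad
V = θ·R_c·A = 4.572763·9.0017·245.5000 = 10105.424 mm³

Volume = 10105.424 mm³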